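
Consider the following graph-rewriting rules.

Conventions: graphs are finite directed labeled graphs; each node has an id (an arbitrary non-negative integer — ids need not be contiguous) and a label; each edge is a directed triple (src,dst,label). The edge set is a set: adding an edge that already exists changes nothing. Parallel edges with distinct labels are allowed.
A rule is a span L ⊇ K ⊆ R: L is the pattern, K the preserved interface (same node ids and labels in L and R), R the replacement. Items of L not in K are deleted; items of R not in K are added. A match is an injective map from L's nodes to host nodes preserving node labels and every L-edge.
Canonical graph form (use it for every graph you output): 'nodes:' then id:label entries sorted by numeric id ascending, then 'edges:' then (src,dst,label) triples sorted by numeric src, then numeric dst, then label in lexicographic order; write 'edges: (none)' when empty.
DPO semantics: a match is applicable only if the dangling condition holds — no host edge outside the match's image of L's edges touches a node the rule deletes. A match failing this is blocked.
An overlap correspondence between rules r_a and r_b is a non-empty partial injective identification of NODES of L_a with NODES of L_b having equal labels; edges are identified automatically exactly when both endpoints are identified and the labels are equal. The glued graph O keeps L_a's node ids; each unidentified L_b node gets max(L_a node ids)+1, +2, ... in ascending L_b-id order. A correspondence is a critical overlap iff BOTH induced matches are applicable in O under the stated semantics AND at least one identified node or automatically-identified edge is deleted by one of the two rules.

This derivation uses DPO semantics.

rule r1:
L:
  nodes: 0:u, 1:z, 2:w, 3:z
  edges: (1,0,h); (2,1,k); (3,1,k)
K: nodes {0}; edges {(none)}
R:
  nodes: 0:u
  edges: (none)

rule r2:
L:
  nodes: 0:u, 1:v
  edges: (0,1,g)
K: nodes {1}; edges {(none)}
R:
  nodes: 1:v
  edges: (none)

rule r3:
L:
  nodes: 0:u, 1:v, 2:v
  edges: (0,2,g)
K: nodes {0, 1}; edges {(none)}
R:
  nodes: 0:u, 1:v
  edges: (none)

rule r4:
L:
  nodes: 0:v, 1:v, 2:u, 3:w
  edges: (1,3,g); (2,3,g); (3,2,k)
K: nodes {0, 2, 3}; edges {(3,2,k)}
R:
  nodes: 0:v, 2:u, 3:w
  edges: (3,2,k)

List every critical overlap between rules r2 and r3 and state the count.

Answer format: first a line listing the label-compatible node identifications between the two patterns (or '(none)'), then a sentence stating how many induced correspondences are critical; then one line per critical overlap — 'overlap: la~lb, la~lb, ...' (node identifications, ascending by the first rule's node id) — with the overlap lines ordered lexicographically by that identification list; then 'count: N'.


label-compatible node identifications between L(r2) and L(r3): 0~0, 1~1, 1~2
1 of the induced correspondences is a critical overlap of r2 and r3.
overlap: 0~0, 1~2
count: 1


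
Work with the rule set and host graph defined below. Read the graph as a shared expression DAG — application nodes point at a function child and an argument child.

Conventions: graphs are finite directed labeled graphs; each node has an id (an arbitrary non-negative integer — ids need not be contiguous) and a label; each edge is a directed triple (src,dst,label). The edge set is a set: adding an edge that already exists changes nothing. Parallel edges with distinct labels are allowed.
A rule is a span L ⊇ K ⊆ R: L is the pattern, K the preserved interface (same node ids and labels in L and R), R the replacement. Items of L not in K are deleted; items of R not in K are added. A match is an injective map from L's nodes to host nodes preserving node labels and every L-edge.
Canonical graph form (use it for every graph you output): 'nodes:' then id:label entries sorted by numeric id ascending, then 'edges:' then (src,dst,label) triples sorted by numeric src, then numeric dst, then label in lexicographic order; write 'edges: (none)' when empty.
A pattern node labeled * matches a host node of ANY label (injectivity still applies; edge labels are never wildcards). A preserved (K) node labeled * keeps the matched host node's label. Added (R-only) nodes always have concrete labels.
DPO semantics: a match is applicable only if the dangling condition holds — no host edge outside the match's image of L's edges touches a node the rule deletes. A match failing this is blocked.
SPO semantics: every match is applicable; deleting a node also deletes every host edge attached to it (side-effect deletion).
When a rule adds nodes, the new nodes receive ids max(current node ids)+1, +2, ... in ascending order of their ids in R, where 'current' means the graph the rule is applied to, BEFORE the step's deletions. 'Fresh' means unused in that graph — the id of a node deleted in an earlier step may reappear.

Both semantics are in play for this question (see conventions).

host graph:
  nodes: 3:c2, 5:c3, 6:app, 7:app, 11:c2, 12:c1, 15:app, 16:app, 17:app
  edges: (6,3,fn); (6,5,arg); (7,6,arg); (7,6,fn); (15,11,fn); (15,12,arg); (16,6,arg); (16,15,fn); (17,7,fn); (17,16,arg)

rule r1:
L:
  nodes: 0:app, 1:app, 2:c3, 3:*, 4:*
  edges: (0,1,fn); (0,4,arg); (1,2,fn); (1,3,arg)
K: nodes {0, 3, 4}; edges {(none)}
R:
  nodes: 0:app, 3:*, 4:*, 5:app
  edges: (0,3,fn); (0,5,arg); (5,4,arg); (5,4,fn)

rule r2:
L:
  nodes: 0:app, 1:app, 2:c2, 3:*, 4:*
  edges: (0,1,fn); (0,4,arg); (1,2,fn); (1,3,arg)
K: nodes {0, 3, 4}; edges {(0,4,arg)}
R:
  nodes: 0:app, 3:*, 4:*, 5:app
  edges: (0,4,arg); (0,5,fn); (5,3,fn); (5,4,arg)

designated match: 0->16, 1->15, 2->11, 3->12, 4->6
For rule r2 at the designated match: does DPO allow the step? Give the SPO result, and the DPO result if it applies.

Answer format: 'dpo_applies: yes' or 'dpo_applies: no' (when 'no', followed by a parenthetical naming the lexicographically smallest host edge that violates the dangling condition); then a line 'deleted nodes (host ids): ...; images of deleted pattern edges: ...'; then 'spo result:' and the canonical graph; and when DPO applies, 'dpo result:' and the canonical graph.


dpo_applies: yes
deleted nodes (host ids): 11, 15; images of deleted pattern edges: (15,11,fn); (15,12,arg); (16,15,fn)
spo result:
nodes: 3:c2, 5:c3, 6:app, 7:app, 12:c1, 16:app, 17:app, 18:app
edges: (6,3,fn); (6,5,arg); (7,6,arg); (7,6,fn); (16,6,arg); (16,18,fn); (17,7,fn); (17,16,arg); (18,6,arg); (18,12,fn)
dpo result:
nodes: 3:c2, 5:c3, 6:app, 7:app, 12:c1, 16:app, 17:app, 18:app
edges: (6,3,fn); (6,5,arg); (7,6,arg); (7,6,fn); (16,6,arg); (16,18,fn); (17,7,fn); (17,16,arg); (18,6,arg); (18,12,fn)


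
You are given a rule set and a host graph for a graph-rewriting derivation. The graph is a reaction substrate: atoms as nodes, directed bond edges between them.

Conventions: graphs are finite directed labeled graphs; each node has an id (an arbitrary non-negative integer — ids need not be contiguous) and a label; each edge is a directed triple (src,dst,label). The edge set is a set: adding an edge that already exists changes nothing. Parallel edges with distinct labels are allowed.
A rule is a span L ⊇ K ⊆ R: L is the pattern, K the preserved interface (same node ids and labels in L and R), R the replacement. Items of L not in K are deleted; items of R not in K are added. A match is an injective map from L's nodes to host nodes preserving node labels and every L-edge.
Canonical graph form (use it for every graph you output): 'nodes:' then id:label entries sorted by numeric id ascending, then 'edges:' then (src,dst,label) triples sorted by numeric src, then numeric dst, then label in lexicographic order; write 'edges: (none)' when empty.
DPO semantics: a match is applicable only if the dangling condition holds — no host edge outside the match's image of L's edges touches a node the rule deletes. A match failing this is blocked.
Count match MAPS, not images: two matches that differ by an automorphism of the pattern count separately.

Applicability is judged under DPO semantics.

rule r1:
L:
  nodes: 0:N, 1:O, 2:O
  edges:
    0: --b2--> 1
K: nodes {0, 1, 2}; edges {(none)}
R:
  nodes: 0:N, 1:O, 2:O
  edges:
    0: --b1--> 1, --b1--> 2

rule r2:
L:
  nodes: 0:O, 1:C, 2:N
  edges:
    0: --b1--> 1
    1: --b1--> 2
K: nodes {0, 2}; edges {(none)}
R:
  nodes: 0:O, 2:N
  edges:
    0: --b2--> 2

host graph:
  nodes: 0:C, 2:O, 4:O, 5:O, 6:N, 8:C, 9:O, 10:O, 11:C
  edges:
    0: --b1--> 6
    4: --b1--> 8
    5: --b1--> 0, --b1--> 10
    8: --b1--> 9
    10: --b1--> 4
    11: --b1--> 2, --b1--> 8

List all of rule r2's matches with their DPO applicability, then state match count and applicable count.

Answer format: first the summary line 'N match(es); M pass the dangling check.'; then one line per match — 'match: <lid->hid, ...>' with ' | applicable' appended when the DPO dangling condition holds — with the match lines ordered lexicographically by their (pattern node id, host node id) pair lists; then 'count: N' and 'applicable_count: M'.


1 match(es); 1 pass the dangling check.
match: 0->5, 1->0, 2->6 | applicable
count: 1
applicable_count: 1


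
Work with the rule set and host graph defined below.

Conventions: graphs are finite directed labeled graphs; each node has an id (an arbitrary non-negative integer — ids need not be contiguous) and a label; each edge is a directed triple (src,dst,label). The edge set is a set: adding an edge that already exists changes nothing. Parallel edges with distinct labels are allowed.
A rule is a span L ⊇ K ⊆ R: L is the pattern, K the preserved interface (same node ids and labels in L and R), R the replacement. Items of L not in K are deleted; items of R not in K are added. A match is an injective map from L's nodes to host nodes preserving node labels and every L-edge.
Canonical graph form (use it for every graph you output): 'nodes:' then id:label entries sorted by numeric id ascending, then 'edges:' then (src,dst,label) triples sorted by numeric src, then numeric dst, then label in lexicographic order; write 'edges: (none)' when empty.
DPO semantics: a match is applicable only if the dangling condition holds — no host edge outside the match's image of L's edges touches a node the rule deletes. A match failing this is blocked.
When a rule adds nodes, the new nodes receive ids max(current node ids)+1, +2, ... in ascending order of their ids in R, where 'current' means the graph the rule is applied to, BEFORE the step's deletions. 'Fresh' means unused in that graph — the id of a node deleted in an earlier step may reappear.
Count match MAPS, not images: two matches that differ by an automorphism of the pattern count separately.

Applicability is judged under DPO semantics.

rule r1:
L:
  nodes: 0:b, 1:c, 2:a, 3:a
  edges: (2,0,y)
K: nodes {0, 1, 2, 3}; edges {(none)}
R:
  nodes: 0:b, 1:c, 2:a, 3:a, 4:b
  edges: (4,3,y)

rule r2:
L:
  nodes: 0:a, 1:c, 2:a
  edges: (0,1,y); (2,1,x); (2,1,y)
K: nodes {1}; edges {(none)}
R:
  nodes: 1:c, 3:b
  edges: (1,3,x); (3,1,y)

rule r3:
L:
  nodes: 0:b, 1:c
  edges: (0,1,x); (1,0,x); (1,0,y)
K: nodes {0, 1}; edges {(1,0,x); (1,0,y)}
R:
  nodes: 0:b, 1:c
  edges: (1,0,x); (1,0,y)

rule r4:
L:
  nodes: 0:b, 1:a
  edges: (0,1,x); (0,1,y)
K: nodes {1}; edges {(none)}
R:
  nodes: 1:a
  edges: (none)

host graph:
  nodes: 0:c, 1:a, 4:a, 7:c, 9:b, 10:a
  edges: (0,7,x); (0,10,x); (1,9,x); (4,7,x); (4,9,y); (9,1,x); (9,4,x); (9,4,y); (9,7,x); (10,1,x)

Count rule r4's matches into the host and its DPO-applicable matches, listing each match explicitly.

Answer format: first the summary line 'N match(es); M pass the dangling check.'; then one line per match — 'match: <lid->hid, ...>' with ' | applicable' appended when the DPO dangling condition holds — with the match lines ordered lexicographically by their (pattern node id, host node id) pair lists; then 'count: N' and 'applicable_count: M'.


1 match(es); 0 pass the dangling check.
match: 0->9, 1->4
count: 1
applicable_count: 0


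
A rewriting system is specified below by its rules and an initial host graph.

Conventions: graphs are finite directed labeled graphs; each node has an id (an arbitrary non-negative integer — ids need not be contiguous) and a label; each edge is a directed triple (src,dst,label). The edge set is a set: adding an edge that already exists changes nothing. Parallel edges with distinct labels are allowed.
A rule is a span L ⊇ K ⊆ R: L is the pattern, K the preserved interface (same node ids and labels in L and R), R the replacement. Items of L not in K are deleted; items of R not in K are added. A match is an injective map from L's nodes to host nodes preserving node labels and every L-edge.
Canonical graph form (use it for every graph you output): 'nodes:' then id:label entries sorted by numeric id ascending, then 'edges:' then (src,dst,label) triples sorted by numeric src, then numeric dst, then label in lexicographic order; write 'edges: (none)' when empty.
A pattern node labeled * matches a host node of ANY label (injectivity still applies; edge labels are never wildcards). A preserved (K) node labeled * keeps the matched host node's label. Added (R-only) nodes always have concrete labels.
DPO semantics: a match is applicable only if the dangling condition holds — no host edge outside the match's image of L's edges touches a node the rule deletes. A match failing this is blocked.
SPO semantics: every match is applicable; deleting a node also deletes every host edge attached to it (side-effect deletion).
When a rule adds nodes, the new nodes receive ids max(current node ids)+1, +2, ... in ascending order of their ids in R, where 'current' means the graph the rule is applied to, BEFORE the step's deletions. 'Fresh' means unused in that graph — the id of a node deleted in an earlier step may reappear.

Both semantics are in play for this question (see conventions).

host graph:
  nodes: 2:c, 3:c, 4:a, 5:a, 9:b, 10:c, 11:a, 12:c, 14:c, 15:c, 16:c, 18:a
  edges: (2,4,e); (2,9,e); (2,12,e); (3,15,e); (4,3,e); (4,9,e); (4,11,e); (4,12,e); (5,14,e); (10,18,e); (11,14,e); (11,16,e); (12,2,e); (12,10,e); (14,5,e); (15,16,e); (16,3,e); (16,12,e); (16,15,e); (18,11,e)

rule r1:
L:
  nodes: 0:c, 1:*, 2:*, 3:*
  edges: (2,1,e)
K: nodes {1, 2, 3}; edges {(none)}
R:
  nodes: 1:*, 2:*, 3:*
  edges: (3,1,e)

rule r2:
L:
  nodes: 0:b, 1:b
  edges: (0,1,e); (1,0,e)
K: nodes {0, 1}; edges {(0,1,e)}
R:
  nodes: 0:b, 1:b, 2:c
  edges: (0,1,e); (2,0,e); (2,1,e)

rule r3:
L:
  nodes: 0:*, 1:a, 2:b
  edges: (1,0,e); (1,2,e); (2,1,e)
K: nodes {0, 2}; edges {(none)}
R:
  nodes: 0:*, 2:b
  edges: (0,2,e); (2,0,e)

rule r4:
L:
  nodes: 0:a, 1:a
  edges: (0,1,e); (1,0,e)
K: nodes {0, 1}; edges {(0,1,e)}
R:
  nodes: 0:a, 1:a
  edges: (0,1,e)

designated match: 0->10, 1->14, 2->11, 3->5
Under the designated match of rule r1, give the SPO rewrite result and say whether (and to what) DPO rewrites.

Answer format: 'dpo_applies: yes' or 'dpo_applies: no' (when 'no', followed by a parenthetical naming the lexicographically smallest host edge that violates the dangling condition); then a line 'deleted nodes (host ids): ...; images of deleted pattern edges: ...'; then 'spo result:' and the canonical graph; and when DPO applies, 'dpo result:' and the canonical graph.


dpo_applies: no
(the rule deletes node 10, which keeps host edge (10,18,e) outside the match image — the dangling condition fails, DPO blocks; SPO proceeds and side-deletes such edges)
deleted nodes (host ids): 10; images of deleted pattern edges: (11,14,e)
spo result:
nodes: 2:c, 3:c, 4:a, 5:a, 9:b, 11:a, 12:c, 14:c, 15:c, 16:c, 18:a
edges: (2,4,e); (2,9,e); (2,12,e); (3,15,e); (4,3,e); (4,9,e); (4,11,e); (4,12,e); (5,14,e); (11,16,e); (12,2,e); (14,5,e); (15,16,e); (16,3,e); (16,12,e); (16,15,e); (18,11,e)


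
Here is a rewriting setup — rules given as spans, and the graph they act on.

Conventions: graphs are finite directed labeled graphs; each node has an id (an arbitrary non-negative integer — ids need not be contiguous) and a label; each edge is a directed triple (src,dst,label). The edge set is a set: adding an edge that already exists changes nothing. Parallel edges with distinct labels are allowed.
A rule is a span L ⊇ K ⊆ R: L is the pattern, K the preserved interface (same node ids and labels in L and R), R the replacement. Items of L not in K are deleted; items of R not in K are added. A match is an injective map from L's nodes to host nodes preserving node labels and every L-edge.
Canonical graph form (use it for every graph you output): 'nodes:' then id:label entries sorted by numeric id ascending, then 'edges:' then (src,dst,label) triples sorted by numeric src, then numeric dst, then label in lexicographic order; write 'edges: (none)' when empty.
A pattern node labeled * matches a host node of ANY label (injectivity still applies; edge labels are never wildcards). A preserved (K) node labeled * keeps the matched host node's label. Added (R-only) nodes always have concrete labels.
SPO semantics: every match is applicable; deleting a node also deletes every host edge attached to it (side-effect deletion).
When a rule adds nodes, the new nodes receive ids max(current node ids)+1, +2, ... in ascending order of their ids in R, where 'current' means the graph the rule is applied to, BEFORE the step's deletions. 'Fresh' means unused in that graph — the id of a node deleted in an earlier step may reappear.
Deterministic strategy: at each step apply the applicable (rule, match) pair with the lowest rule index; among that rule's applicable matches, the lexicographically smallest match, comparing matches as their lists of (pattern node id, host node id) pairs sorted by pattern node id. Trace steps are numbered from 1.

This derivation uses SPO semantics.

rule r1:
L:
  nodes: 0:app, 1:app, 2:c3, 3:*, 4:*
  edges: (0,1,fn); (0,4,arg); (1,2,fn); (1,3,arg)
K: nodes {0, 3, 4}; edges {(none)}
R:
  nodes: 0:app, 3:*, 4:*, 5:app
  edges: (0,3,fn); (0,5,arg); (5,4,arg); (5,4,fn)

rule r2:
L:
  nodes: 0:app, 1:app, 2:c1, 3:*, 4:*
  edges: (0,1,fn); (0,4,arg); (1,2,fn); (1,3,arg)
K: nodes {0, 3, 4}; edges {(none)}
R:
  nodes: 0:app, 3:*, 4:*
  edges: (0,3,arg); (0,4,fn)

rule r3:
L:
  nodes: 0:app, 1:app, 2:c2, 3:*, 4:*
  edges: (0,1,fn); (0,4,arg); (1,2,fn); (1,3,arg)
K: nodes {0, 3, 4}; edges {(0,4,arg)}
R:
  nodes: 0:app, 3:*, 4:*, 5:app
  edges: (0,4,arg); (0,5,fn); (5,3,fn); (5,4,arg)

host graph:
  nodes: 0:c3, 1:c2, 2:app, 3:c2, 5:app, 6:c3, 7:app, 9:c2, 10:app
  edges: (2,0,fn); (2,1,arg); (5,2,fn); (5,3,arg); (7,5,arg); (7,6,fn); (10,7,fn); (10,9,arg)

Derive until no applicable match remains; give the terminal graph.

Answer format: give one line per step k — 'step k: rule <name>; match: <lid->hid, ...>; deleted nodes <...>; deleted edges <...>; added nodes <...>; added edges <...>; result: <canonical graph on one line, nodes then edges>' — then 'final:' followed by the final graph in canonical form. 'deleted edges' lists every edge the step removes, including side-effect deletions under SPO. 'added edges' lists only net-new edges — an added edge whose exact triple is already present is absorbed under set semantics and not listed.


step 1: rule r1; match: 0->5, 1->2, 2->0, 3->1, 4->3; deleted nodes 0, 2; deleted edges (2,0,fn); (2,1,arg); (5,2,fn); (5,3,arg); added nodes 11; added edges (5,1,fn); (5,11,arg); (11,3,arg); (11,3,fn); result: nodes: 1:c2, 3:c2, 5:app, 6:c3, 7:app, 9:c2, 10:app, 11:app edges: (5,1,fn); (5,11,arg); (7,5,arg); (7,6,fn); (10,7,fn); (10,9,arg); (11,3,arg); (11,3,fn)
step 2: rule r1; match: 0->10, 1->7, 2->6, 3->5, 4->9; deleted nodes 6, 7; deleted edges (7,5,arg); (7,6,fn); (10,7,fn); (10,9,arg); added nodes 12; added edges (10,5,fn); (10,12,arg); (12,9,arg); (12,9,fn); result: nodes: 1:c2, 3:c2, 5:app, 9:c2, 10:app, 11:app, 12:app edges: (5,1,fn); (5,11,arg); (10,5,fn); (10,12,arg); (11,3,arg); (11,3,fn); (12,9,arg); (12,9,fn)
step 3: rule r3; match: 0->10, 1->5, 2->1, 3->11, 4->12; deleted nodes 1, 5; deleted edges (5,1,fn); (5,11,arg); (10,5,fn); added nodes 13; added edges (10,13,fn); (13,11,fn); (13,12,arg); result: nodes: 3:c2, 9:c2, 10:app, 11:app, 12:app, 13:app edges: (10,12,arg); (10,13,fn); (11,3,arg); (11,3,fn); (12,9,arg); (12,9,fn); (13,11,fn); (13,12,arg)
final:
nodes: 3:c2, 9:c2, 10:app, 11:app, 12:app, 13:app
edges: (10,12,arg); (10,13,fn); (11,3,arg); (11,3,fn); (12,9,arg); (12,9,fn); (13,11,fn); (13,12,arg)


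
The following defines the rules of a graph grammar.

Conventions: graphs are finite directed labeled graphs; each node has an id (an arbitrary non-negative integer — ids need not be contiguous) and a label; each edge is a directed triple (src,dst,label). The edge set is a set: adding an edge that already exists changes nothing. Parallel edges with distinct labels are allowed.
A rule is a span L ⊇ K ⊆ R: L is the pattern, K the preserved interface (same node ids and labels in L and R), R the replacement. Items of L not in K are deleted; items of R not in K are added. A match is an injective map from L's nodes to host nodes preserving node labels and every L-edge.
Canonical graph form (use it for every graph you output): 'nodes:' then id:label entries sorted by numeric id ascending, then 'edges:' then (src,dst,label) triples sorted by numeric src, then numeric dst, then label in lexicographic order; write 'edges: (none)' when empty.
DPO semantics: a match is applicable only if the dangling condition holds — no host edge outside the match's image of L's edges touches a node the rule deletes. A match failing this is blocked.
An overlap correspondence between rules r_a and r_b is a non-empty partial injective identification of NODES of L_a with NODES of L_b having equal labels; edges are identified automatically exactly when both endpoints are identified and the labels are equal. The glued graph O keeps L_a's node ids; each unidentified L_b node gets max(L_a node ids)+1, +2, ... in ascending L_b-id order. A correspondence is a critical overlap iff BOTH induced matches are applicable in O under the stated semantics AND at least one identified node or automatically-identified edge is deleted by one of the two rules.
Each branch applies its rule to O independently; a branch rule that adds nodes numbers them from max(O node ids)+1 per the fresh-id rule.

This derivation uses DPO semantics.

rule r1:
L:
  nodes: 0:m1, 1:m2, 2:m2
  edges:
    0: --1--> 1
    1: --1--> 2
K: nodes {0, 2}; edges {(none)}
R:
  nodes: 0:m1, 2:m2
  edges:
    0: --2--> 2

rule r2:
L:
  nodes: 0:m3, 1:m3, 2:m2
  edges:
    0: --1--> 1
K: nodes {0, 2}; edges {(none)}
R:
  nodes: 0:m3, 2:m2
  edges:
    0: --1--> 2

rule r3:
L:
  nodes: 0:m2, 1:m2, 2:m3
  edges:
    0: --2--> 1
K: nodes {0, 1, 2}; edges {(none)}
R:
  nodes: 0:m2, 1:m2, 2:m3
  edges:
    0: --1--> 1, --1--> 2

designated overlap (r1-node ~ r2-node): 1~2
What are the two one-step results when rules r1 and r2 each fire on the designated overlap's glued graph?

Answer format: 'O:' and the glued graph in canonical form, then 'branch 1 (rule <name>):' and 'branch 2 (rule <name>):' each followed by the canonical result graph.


O:
nodes: 0:m1, 1:m2, 2:m2, 3:m3, 4:m3
edges: (0,1,1); (1,2,1); (3,4,1)
branch 1 (rule r1):
nodes: 0:m1, 2:m2, 3:m3, 4:m3
edges: (0,2,2); (3,4,1)
branch 2 (rule r2):
nodes: 0:m1, 1:m2, 2:m2, 3:m3
edges: (0,1,1); (1,2,1); (3,1,1)


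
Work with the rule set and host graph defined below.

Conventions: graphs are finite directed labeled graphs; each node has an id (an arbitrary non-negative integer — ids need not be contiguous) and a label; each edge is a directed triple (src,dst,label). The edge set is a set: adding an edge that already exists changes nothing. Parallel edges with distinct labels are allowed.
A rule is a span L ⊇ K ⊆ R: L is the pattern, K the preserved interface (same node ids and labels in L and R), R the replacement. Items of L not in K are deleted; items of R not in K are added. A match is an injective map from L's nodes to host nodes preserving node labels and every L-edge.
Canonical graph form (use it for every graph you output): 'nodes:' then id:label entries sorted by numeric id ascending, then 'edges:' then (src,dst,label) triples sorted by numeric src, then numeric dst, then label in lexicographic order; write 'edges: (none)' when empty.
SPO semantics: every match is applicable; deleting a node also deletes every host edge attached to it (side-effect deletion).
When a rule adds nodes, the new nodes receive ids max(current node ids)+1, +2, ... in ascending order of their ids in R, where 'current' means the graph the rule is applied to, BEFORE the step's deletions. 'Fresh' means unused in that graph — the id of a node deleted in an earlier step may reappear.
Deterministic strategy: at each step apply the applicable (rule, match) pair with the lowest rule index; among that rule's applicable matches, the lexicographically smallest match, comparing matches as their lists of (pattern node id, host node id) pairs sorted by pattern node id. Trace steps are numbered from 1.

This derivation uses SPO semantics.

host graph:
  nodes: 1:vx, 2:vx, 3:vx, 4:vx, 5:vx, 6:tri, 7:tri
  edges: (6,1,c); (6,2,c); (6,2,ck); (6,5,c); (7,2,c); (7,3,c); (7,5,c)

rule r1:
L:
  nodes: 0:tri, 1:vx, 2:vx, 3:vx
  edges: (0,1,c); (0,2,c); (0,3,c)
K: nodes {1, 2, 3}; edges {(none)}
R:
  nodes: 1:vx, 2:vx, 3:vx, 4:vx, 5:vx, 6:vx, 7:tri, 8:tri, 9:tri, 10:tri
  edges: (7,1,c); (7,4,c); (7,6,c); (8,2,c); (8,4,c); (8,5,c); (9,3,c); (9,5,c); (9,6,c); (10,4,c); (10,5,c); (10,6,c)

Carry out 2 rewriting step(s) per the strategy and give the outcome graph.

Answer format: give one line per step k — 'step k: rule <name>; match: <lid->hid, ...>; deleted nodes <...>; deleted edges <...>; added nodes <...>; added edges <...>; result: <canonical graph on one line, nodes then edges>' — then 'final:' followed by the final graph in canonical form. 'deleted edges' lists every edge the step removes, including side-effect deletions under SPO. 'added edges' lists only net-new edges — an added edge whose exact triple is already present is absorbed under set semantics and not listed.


step 1: rule r1; match: 0->6, 1->1, 2->2, 3->5; deleted nodes 6; deleted edges (6,1,c); (6,2,c); (6,2,ck); (6,5,c); added nodes 8, 9, 10, 11, 12, 13, 14; added edges (11,1,c); (11,8,c); (11,10,c); (12,2,c); (12,8,c); (12,9,c); (13,5,c); (13,9,c); (13,10,c); (14,8,c); (14,9,c); (14,10,c); result: nodes: 1:vx, 2:vx, 3:vx, 4:vx, 5:vx, 7:tri, 8:vx, 9:vx, 10:vx, 11:tri, 12:tri, 13:tri, 14:tri edges: (7,2,c); (7,3,c); (7,5,c); (11,1,c); (11,8,c); (11,10,c); (12,2,c); (12,8,c); (12,9,c); (13,5,c); (13,9,c); (13,10,c); (14,8,c); (14,9,c); (14,10,c)
step 2: rule r1; match: 0->7, 1->2, 2->3, 3->5; deleted nodes 7; deleted edges (7,2,c); (7,3,c); (7,5,c); added nodes 15, 16, 17, 18, 19, 20, 21; added edges (18,2,c); (18,15,c); (18,17,c); (19,3,c); (19,15,c); (19,16,c); (20,5,c); (20,16,c); (20,17,c); (21,15,c); (21,16,c); (21,17,c); result: nodes: 1:vx, 2:vx, 3:vx, 4:vx, 5:vx, 8:vx, 9:vx, 10:vx, 11:tri, 12:tri, 13:tri, 14:tri, 15:vx, 16:vx, 17:vx, 18:tri, 19:tri, 20:tri, 21:tri edges: (11,1,c); (11,8,c); (11,10,c); (12,2,c); (12,8,c); (12,9,c); (13,5,c); (13,9,c); (13,10,c); (14,8,c); (14,9,c); (14,10,c); (18,2,c); (18,15,c); (18,17,c); (19,3,c); (19,15,c); (19,16,c); (20,5,c); (20,16,c); (20,17,c); (21,15,c); (21,16,c); (21,17,c)
final:
nodes: 1:vx, 2:vx, 3:vx, 4:vx, 5:vx, 8:vx, 9:vx, 10:vx, 11:tri, 12:tri, 13:tri, 14:tri, 15:vx, 16:vx, 17:vx, 18:tri, 19:tri, 20:tri, 21:tri
edges: (11,1,c); (11,8,c); (11,10,c); (12,2,c); (12,8,c); (12,9,c); (13,5,c); (13,9,c); (13,10,c); (14,8,c); (14,9,c); (14,10,c); (18,2,c); (18,15,c); (18,17,c); (19,3,c); (19,15,c); (19,16,c); (20,5,c); (20,16,c); (20,17,c); (21,15,c); (21,16,c); (21,17,c)


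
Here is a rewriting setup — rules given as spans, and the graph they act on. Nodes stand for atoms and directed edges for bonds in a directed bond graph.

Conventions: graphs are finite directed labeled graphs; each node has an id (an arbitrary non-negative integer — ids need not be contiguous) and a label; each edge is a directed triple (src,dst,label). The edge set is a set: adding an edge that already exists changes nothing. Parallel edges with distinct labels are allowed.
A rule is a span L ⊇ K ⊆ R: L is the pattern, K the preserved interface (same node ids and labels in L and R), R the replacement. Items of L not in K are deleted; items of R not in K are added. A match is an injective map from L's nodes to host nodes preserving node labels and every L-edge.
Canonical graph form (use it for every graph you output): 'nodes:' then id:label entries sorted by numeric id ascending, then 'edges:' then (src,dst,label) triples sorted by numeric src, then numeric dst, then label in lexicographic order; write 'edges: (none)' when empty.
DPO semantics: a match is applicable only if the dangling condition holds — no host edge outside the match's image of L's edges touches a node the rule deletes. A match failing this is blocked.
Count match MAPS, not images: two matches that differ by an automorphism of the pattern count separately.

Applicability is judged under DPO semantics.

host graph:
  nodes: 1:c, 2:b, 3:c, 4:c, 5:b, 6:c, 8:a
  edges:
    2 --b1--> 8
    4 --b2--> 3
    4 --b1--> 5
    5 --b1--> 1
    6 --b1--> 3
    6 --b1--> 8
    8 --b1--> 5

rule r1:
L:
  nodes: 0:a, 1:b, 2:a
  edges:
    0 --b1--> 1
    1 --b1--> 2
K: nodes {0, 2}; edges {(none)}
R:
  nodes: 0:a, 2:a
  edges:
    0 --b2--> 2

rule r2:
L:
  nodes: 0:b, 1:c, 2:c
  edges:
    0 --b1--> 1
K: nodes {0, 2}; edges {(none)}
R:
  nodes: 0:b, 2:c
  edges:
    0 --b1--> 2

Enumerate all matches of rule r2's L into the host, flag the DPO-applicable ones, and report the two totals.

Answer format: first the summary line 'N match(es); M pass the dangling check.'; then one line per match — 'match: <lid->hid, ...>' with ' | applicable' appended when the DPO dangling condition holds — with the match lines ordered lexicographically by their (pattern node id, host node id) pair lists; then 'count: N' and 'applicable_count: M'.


3 match(es); 3 pass the dangling check.
match: 0->5, 1->1, 2->3 | applicable
match: 0->5, 1->1, 2->4 | applicable
match: 0->5, 1->1, 2->6 | applicable
count: 3
applicable_count: 3


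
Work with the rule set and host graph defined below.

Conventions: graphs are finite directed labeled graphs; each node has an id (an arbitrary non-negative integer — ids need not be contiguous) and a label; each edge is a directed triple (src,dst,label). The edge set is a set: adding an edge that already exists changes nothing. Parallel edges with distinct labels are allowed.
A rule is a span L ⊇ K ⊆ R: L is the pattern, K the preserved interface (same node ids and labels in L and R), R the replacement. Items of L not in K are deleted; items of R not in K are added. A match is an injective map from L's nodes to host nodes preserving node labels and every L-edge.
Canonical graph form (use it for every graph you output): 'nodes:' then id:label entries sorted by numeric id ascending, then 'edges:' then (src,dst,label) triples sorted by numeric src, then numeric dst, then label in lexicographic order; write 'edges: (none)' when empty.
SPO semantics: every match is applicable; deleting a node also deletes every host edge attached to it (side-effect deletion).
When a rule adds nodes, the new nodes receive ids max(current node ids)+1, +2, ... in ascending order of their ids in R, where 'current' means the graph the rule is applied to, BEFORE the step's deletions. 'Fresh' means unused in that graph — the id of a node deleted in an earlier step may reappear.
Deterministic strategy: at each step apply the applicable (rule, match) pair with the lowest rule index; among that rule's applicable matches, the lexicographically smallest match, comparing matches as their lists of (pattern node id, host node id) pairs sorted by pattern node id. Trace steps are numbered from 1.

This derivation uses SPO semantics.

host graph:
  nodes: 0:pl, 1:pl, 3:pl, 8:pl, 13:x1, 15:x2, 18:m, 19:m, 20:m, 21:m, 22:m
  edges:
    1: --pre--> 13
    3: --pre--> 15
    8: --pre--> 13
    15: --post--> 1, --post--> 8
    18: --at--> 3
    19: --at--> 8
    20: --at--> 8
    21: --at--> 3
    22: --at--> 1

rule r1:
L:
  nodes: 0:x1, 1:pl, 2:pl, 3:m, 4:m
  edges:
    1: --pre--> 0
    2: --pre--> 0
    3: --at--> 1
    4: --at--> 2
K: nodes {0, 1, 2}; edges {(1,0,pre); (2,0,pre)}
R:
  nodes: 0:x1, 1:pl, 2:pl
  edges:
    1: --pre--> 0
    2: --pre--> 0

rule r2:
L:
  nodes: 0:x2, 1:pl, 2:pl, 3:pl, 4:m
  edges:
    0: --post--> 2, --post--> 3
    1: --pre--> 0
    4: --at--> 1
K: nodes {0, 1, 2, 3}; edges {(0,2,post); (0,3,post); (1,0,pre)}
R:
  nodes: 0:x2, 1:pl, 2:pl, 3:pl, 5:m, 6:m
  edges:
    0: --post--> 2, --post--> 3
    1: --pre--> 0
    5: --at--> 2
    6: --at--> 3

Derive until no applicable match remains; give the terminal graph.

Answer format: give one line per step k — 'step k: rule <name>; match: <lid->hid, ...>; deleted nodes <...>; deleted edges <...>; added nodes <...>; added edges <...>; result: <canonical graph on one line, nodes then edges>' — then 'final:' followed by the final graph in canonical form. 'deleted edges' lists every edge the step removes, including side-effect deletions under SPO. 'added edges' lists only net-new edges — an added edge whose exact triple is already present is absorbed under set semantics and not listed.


step 1: rule r1; match: 0->13, 1->1, 2->8, 3->22, 4->19; deleted nodes 19, 22; deleted edges (19,8,at); (22,1,at); added nodes (none); added edges (none); result: nodes: 0:pl, 1:pl, 3:pl, 8:pl, 13:x1, 15:x2, 18:m, 20:m, 21:m edges: (1,13,pre); (3,15,pre); (8,13,pre); (15,1,post); (15,8,post); (18,3,at); (20,8,at); (21,3,at)
step 2: rule r2; match: 0->15, 1->3, 2->1, 3->8, 4->18; deleted nodes 18; deleted edges (18,3,at); added nodes 22, 23; added edges (22,1,at); (23,8,at); result: nodes: 0:pl, 1:pl, 3:pl, 8:pl, 13:x1, 15:x2, 20:m, 21:m, 22:m, 23:m edges: (1,13,pre); (3,15,pre); (8,13,pre); (15,1,post); (15,8,post); (20,8,at); (21,3,at); (22,1,at); (23,8,at)
step 3: rule r1; match: 0->13, 1->1, 2->8, 3->22, 4->20; deleted nodes 20, 22; deleted edges (20,8,at); (22,1,at); added nodes (none); added edges (none); result: nodes: 0:pl, 1:pl, 3:pl, 8:pl, 13:x1, 15:x2, 21:m, 23:m edges: (1,13,pre); (3,15,pre); (8,13,pre); (15,1,post); (15,8,post); (21,3,at); (23,8,at)
step 4: rule r2; match: 0->15, 1->3, 2->1, 3->8, 4->21; deleted nodes 21; deleted edges (21,3,at); added nodes 24, 25; added edges (24,1,at); (25,8,at); result: nodes: 0:pl, 1:pl, 3:pl, 8:pl, 13:x1, 15:x2, 23:m, 24:m, 25:m edges: (1,13,pre); (3,15,pre); (8,13,pre); (15,1,post); (15,8,post); (23,8,at); (24,1,at); (25,8,at)
step 5: rule r1; match: 0->13, 1->1, 2->8, 3->24, 4->23; deleted nodes 23, 24; deleted edges (23,8,at); (24,1,at); added nodes (none); added edges (none); result: nodes: 0:pl, 1:pl, 3:pl, 8:pl, 13:x1, 15:x2, 25:m edges: (1,13,pre); (3,15,pre); (8,13,pre); (15,1,post); (15,8,post); (25,8,at)
final:
nodes: 0:pl, 1:pl, 3:pl, 8:pl, 13:x1, 15:x2, 25:m
edges: (1,13,pre); (3,15,pre); (8,13,pre); (15,1,post); (15,8,post); (25,8,at)


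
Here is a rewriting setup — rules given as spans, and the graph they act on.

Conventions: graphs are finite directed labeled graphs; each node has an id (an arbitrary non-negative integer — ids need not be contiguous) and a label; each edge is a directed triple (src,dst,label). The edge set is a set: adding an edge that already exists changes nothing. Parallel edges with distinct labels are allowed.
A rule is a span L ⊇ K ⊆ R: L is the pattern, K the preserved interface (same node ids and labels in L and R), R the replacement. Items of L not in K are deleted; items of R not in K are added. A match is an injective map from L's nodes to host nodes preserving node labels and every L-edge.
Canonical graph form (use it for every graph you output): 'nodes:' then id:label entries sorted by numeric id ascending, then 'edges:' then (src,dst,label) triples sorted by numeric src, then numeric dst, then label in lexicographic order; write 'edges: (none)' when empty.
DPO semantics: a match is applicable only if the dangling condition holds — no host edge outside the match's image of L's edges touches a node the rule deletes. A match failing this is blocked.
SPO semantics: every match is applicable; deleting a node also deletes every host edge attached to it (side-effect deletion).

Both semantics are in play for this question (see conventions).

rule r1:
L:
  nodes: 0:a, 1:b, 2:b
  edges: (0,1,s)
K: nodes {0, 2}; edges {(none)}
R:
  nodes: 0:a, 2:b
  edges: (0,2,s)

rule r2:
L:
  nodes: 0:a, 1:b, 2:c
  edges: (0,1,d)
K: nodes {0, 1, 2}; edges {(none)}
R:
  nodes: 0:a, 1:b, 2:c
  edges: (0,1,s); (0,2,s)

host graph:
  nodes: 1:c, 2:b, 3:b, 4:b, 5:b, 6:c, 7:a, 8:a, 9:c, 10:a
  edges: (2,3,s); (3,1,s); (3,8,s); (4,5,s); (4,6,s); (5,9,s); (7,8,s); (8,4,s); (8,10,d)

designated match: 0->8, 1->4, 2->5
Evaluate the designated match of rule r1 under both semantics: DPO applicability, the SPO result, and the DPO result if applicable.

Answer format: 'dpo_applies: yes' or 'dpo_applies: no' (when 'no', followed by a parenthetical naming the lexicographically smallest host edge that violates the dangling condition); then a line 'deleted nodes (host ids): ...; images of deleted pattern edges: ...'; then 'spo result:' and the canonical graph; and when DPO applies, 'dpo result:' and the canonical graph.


dpo_applies: no
(the rule deletes node 4, which keeps host edge (4,5,s) outside the match image — the dangling condition fails, DPO blocks; SPO proceeds and side-deletes such edges)
deleted nodes (host ids): 4; images of deleted pattern edges: (8,4,s)
spo result:
nodes: 1:c, 2:b, 3:b, 5:b, 6:c, 7:a, 8:a, 9:c, 10:a
edges: (2,3,s); (3,1,s); (3,8,s); (5,9,s); (7,8,s); (8,5,s); (8,10,d)


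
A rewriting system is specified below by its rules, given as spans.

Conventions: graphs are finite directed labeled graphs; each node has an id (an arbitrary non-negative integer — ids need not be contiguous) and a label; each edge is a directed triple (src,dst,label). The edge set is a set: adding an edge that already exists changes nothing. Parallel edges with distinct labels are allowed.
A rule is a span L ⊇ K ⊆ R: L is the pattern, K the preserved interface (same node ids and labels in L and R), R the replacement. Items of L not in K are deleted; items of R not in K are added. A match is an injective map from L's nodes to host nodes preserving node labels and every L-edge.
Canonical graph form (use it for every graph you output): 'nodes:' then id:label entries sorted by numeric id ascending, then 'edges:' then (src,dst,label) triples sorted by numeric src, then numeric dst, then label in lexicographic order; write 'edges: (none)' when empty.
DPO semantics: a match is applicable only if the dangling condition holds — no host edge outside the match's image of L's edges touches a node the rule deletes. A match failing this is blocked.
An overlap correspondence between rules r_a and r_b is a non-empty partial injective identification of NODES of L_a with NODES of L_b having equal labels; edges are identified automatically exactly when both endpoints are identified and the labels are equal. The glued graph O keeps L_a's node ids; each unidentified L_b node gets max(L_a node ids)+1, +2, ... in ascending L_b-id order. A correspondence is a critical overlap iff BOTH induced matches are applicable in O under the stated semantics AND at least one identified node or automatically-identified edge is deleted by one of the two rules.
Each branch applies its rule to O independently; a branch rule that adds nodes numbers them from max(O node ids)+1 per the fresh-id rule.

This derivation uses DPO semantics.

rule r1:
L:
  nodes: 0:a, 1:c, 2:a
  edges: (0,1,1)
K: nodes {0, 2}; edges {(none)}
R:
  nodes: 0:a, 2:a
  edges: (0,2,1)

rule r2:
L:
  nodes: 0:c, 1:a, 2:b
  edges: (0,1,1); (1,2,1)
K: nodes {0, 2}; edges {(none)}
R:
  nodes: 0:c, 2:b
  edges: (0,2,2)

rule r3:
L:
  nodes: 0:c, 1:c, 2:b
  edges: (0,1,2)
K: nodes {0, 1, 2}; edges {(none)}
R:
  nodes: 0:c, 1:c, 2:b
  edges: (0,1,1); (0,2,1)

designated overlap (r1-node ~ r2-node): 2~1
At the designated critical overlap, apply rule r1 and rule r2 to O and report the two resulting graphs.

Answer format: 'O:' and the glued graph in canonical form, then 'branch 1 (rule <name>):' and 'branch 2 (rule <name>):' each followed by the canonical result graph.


O:
nodes: 0:a, 1:c, 2:a, 3:c, 4:b
edges: (0,1,1); (2,4,1); (3,2,1)
branch 1 (rule r1):
nodes: 0:a, 2:a, 3:c, 4:b
edges: (0,2,1); (2,4,1); (3,2,1)
branch 2 (rule r2):
nodes: 0:a, 1:c, 3:c, 4:b
edges: (0,1,1); (3,4,2)
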